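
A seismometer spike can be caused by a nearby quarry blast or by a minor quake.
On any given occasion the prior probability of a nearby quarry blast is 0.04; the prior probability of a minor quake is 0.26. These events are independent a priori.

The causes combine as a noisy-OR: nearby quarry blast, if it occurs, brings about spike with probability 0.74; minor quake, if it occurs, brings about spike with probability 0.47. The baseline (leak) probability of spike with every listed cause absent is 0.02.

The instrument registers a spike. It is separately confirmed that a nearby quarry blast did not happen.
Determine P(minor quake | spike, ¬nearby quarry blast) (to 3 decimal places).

Under noisy-OR, P(spike | causes) = 1 − (1−0.02)·∏(1−qᵢ) over the active causes.
Weight on minor quake=true, given the evidence: 0.4806×0.26 = 0.124956
The normalizing constant is 0.02×0.74 + 0.4806×0.26 = 0.139756
Posterior = 0.124956 / 0.139756 ≈ 0.894

P(minor quake | spike, ¬nearby quarry blast) ≈ 0.894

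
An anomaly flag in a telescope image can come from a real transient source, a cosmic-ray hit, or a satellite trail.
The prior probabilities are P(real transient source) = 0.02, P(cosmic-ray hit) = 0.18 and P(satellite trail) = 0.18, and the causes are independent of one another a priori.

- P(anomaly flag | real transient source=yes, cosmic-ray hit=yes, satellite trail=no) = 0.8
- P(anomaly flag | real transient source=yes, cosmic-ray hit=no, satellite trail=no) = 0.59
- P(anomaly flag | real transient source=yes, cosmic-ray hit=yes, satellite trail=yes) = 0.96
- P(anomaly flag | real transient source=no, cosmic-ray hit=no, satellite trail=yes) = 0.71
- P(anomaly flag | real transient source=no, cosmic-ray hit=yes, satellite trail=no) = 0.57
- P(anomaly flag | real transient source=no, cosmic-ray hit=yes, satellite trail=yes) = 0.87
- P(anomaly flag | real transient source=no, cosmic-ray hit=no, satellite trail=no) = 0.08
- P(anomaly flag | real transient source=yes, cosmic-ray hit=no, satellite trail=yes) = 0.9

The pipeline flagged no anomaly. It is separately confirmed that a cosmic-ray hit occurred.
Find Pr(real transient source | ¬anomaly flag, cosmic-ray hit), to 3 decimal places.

Pr(real transient source | ¬anomaly flag, cosmic-ray hit) ≈ 0.009

By total probability over the 4 (real transient source, satellite trail) configurations:
  P(¬anomaly flag | cosmic-ray hit) = 0.43*0.98*0.82 + 0.13*0.98*0.18 + 0.2*0.02*0.82 + 0.04*0.02*0.18
        = 0.345548 + 0.022932 + 0.003280 + 0.000144 = 0.371904
Keeping only the real transient source-present terms gives 0.003424, so
  P(real transient source | ¬anomaly flag, cosmic-ray hit) = 0.003424 / 0.371904 ≈ 0.009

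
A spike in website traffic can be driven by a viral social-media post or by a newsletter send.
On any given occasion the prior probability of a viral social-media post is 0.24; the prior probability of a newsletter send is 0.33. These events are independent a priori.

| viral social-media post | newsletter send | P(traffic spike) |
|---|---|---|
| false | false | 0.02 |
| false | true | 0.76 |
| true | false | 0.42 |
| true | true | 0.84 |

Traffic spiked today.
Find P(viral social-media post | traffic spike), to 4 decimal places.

P(viral social-media post | traffic spike) ≈ 0.4004

P(traffic spike) = 0.02×0.76×0.67 + 0.76×0.76×0.33 + 0.42×0.24×0.67 + 0.84×0.24×0.33 = 0.010184 + 0.190608 + 0.067536 + 0.066528 = 0.334856
Of this, 0.134064 comes from 0.067536 + 0.066528 (the viral social-media post=true cases).
P(viral social-media post | traffic spike) = 0.134064 / 0.334856 ≈ 0.4004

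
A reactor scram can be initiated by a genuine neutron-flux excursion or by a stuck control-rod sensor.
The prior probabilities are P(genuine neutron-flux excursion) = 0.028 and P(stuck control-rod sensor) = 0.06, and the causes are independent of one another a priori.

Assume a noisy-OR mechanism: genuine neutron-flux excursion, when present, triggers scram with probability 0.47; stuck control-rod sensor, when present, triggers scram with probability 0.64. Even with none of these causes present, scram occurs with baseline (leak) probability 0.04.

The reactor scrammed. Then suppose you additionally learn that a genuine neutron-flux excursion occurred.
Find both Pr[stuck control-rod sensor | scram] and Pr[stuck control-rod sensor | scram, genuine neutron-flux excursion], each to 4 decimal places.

Under noisy-OR, P(scram | causes) = 1 − (1−0.04)·∏(1−qᵢ) over the active causes.
Sum P(scram|·) weighted by the priors over the 4 (genuine neutron-flux excursion, stuck control-rod sensor) configurations:
  P(scram) = 0.04·0.972·0.94 + 0.6544·0.972·0.06 + 0.4912·0.028·0.94 + 0.816832·0.028·0.06
        = 0.036547 + 0.038165 + 0.012928 + 0.001372 = 0.089012
The terms with stuck control-rod sensor present sum to 0.039537, so
  P(stuck control-rod sensor | scram) = 0.039537 / 0.089012 ≈ 0.4442

With the extra evidence:
P(scram | genuine neutron-flux excursion) = 0.4912·0.94 + 0.816832·0.06 = 0.461728 + 0.049010 = 0.510738
The stuck control-rod sensor-present share is 0.816832·0.06 = 0.049010.
Hence the posterior is 0.049010/0.510738 ≈ 0.0960.

Pr[stuck control-rod sensor | scram] ≈ 0.4442; Pr[stuck control-rod sensor | scram, genuine neutron-flux excursion] ≈ 0.0960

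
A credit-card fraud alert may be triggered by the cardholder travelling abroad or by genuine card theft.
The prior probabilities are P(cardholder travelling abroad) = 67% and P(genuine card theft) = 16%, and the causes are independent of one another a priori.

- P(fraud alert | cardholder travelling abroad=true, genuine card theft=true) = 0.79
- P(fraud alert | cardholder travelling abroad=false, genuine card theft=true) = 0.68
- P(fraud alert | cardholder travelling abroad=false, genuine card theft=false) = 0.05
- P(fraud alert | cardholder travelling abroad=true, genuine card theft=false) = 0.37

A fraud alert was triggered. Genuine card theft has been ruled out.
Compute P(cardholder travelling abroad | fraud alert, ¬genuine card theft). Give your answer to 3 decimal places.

P(fraud alert | ¬genuine card theft) = 0.05×0.33 + 0.37×0.67 = 0.016500 + 0.247900 = 0.264400
Of this, 0.247900 comes from 0.37×0.67 (the cardholder travelling abroad=true cases).
So P(cardholder travelling abroad | fraud alert, ¬genuine card theft) = 0.247900/0.264400 ≈ 0.938.

P(cardholder travelling abroad | fraud alert, ¬genuine card theft) ≈ 0.938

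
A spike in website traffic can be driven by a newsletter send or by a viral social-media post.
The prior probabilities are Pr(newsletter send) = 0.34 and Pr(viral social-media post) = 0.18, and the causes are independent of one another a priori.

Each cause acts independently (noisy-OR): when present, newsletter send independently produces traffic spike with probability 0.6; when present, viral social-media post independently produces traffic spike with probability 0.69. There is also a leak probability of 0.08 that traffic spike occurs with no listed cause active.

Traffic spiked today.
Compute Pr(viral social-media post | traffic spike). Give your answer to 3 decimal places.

Pr(viral social-media post | traffic spike) ≈ 0.388

Under noisy-OR, P(traffic spike | causes) = 1 − (1−0.08)·∏(1−qᵢ) over the active causes.
Enumerate the 4 (newsletter send, viral social-media post) configurations and weight by the priors:
  P(traffic spike) = 0.08·0.66·0.82 + 0.7148·0.66·0.18 + 0.632·0.34·0.82 + 0.88592·0.34·0.18
        = 0.043296 + 0.084918 + 0.176202 + 0.054218 = 0.358634
Keeping only the viral social-media post-present terms gives 0.139136, so
  P(viral social-media post | traffic spike) = 0.139136 / 0.358634 ≈ 0.388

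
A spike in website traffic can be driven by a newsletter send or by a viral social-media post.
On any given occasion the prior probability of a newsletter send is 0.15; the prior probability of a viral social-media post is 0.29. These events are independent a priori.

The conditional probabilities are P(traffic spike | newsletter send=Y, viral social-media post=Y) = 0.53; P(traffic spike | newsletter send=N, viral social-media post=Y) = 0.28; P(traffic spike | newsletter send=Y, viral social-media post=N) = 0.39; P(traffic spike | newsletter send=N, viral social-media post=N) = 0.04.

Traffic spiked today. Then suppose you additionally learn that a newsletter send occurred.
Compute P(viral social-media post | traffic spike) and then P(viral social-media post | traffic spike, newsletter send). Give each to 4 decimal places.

P(viral social-media post | traffic spike) ≈ 0.5837; P(viral social-media post | traffic spike, newsletter send) ≈ 0.3569

Numerator (weight on configurations with viral social-media post): 0.069020 + 0.023055 = 0.092075
The normalizing constant is 0.04×0.85×0.71 + 0.28×0.85×0.29 + 0.39×0.15×0.71 + 0.53×0.15×0.29 = 0.157750
P(viral social-media post | traffic spike) = 0.092075/0.157750 ≈ 0.5837

With the extra evidence:
By total probability over both values of viral social-media post:
  P(traffic spike | newsletter send) = 0.39×0.71 + 0.53×0.29
        = 0.276900 + 0.153700 = 0.430600
Keeping only the viral social-media post-present terms gives 0.153700, so
  P(viral social-media post | traffic spike, newsletter send) = 0.153700 / 0.430600 ≈ 0.3569
— newsletter send explains away the evidence for viral social-media post.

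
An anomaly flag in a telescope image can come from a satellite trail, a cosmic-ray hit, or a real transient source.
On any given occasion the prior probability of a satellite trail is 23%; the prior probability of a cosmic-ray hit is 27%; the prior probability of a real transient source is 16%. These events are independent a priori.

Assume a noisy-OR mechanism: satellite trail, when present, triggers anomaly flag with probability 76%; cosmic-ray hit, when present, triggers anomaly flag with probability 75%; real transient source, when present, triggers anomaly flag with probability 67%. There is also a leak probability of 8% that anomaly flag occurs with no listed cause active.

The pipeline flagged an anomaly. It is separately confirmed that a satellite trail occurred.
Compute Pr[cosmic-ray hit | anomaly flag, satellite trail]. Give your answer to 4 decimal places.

Pr[cosmic-ray hit | anomaly flag, satellite trail] ≈ 0.3046

Under noisy-OR, P(anomaly flag | causes) = 1 − (1−0.08)·∏(1−qᵢ) over the active causes.
Numerator (weight on configurations with cosmic-ray hit): 0.214281 + 0.042413 = 0.256694
The normalizing constant is 0.7792*0.73*0.84 + 0.927136*0.73*0.16 + 0.9448*0.27*0.84 + 0.981784*0.27*0.16 = 0.842788
Posterior = 0.256694 / 0.842788 ≈ 0.3046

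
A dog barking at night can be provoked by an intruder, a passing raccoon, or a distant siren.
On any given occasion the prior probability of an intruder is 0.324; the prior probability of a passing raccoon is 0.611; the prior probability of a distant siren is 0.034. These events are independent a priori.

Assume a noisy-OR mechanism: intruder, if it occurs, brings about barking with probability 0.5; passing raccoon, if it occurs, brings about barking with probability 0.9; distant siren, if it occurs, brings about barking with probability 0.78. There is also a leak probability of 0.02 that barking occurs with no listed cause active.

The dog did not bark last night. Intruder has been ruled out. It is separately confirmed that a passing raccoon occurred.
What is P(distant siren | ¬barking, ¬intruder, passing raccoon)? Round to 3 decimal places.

P(distant siren | ¬barking, ¬intruder, passing raccoon) ≈ 0.008

Under noisy-OR, P(barking | causes) = 1 − (1−0.02)·∏(1−qᵢ) over the active causes.
By total probability over both values of distant siren:
  P(¬barking | ¬intruder, passing raccoon) = 0.098*0.966 + 0.02156*0.034
        = 0.094668 + 0.000733 = 0.095401
Configurations with distant siren contribute 0.000733, so
  P(distant siren | ¬barking, ¬intruder, passing raccoon) = 0.000733 / 0.095401 ≈ 0.008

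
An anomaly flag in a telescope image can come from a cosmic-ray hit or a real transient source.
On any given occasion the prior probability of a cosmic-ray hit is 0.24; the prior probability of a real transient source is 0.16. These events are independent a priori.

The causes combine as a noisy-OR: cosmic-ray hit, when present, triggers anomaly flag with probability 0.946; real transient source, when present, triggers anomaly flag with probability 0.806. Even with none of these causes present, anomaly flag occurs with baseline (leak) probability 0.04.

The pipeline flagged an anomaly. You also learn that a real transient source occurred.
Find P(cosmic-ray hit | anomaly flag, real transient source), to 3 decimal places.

P(cosmic-ray hit | anomaly flag, real transient source) ≈ 0.278

Under noisy-OR, P(anomaly flag | causes) = 1 − (1−0.04)·∏(1−qᵢ) over the active causes.
Numerator (weight on configurations with cosmic-ray hit): 0.989943×0.24 = 0.237586
Normalizer over all consistent configurations: 0.81376×0.76 + 0.989943×0.24 = 0.856044
Posterior = 0.237586 / 0.856044 ≈ 0.278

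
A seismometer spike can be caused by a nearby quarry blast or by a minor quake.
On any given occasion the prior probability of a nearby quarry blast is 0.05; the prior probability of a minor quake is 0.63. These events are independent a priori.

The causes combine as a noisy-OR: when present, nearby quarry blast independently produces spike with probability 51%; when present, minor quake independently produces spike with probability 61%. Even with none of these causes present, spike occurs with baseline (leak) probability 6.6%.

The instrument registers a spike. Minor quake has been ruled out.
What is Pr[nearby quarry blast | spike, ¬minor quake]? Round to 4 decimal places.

Pr[nearby quarry blast | spike, ¬minor quake] ≈ 0.3019

Under noisy-OR, P(spike | causes) = 1 − (1−0.066)·∏(1−qᵢ) over the active causes.
Sum P(spike|·) weighted by the priors over both values of nearby quarry blast:
  P(spike | ¬minor quake) = 0.066×0.95 + 0.54234×0.05
        = 0.062700 + 0.027117 = 0.089817
The terms with nearby quarry blast present sum to 0.027117, so
  P(nearby quarry blast | spike, ¬minor quake) = 0.027117 / 0.089817 ≈ 0.3019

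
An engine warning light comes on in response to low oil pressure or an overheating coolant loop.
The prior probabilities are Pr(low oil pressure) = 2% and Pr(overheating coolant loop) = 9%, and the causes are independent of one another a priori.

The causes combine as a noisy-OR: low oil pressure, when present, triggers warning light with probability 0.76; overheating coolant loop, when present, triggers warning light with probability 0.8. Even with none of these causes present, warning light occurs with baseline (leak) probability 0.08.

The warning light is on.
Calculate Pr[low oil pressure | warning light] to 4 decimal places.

Under noisy-OR, P(warning light | causes) = 1 − (1−0.08)·∏(1−qᵢ) over the active causes.
P(warning light) = 0.08*0.98*0.91 + 0.816*0.98*0.09 + 0.7792*0.02*0.91 + 0.95584*0.02*0.09 = 0.071344 + 0.071971 + 0.014181 + 0.001721 = 0.159217
Restricting to configurations with low oil pressure present: 0.014181 + 0.001721 = 0.015902.
Hence the posterior is 0.015902/0.159217 ≈ 0.0999.

Pr[low oil pressure | warning light] ≈ 0.0999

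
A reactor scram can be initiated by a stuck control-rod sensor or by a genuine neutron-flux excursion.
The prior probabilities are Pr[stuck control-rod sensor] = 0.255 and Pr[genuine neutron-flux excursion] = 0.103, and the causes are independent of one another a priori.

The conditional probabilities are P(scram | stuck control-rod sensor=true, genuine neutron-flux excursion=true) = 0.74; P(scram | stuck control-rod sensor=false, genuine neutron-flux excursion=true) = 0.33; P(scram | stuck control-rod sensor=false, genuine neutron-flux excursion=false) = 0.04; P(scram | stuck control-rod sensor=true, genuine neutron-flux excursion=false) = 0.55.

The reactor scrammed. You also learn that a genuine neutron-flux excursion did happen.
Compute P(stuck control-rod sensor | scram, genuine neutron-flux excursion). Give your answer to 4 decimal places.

P(stuck control-rod sensor | scram, genuine neutron-flux excursion) ≈ 0.4342

For the numerator, keep only stuck control-rod sensor=true terms: 0.74*0.255 = 0.188700
Denominator P(scram | genuine neutron-flux excursion): 0.33*0.745 + 0.74*0.255 = 0.434550
P(stuck control-rod sensor | scram, genuine neutron-flux excursion) = 0.188700/0.434550 ≈ 0.4342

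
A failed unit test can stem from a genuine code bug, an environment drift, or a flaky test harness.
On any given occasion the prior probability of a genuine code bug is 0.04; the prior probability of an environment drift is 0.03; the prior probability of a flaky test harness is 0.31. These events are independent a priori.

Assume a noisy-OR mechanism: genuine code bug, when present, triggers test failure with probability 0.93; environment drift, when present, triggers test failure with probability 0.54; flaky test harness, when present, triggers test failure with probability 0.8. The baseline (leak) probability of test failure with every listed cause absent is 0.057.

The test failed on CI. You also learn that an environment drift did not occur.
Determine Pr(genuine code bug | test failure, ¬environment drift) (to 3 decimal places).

Under noisy-OR, P(test failure | causes) = 1 − (1−0.057)·∏(1−qᵢ) over the active causes.
For the numerator, keep only genuine code bug=true terms: 0.025778 + 0.012236 = 0.038014
The normalizing constant is 0.057*0.96*0.69 + 0.8114*0.96*0.31 + 0.93399*0.04*0.69 + 0.986798*0.04*0.31 = 0.317244
P(genuine code bug | test failure, ¬environment drift) = 0.038014/0.317244 ≈ 0.120

Pr(genuine code bug | test failure, ¬environment drift) ≈ 0.120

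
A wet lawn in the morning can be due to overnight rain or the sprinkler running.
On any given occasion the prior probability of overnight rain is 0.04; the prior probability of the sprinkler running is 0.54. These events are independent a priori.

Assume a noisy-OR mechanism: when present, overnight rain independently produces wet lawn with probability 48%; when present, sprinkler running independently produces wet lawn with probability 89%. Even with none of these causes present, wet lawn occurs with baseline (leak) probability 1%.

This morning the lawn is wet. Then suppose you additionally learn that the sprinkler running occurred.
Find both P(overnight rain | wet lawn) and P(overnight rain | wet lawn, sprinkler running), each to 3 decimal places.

Under noisy-OR, P(wet lawn | causes) = 1 − (1−0.01)·∏(1−qᵢ) over the active causes.
Weight on overnight rain=true, given the evidence: 0.008928 + 0.020377 = 0.029305
Normalizer over all consistent configurations: 0.01*0.96*0.46 + 0.8911*0.96*0.54 + 0.4852*0.04*0.46 + 0.943372*0.04*0.54 = 0.495667
P(overnight rain | wet lawn) = 0.029305/0.495667 ≈ 0.059

Now condition on the additional information:
P(wet lawn | sprinkler running) = 0.8911*0.96 + 0.943372*0.04 = 0.855456 + 0.037735 = 0.893191
The overnight rain-present share is 0.943372*0.04 = 0.037735.
Hence the posterior is 0.037735/0.893191 ≈ 0.042.

P(overnight rain | wet lawn) ≈ 0.059; P(overnight rain | wet lawn, sprinkler running) ≈ 0.042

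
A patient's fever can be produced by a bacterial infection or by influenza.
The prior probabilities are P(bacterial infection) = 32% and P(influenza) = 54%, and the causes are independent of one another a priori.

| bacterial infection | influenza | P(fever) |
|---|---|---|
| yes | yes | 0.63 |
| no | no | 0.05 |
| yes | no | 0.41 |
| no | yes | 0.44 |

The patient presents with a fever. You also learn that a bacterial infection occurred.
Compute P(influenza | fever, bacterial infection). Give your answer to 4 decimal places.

Weight on influenza=true, given the evidence: 0.63*0.54 = 0.340200
The normalizing constant is 0.41*0.46 + 0.63*0.54 = 0.528800
Posterior = 0.340200 / 0.528800 ≈ 0.6433

P(influenza | fever, bacterial infection) ≈ 0.6433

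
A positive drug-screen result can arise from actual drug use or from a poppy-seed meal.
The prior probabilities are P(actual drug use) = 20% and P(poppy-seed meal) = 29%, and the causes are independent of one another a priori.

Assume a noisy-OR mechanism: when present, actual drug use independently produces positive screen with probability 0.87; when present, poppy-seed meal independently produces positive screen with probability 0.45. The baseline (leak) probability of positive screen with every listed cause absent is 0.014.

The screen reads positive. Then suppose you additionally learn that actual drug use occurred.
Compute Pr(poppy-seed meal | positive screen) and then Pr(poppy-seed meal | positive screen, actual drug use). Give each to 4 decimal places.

Pr(poppy-seed meal | positive screen) ≈ 0.5486; Pr(poppy-seed meal | positive screen, actual drug use) ≈ 0.3034

Under noisy-OR, P(positive screen | causes) = 1 − (1−0.014)·∏(1−qᵢ) over the active causes.
By total probability over the 4 (actual drug use, poppy-seed meal) configurations:
  P(positive screen) = 0.014*0.8*0.71 + 0.4577*0.8*0.29 + 0.87182*0.2*0.71 + 0.929501*0.2*0.29
        = 0.007952 + 0.106186 + 0.123798 + 0.053911 = 0.291847
Configurations with poppy-seed meal contribute 0.160097, so
  P(poppy-seed meal | positive screen) = 0.160097 / 0.291847 ≈ 0.5486

With the extra evidence:
P(positive screen | actual drug use) = 0.87182×0.71 + 0.929501×0.29 = 0.618992 + 0.269555 = 0.888547
Restricting to configurations with poppy-seed meal present: 0.929501×0.29 = 0.269555.
Hence the posterior is 0.269555/0.888547 ≈ 0.3034.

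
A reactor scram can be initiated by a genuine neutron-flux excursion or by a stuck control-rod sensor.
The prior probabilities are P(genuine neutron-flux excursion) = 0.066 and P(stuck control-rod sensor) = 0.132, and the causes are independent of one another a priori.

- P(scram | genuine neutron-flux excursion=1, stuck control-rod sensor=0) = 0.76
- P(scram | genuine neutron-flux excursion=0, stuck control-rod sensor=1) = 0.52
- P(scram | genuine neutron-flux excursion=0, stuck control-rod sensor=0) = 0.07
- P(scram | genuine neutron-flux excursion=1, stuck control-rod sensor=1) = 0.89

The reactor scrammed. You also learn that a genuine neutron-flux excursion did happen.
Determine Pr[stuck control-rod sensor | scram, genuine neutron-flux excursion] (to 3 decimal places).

Sum P(scram|·) weighted by the priors over both values of stuck control-rod sensor:
  P(scram | genuine neutron-flux excursion) = 0.76×0.868 + 0.89×0.132
        = 0.659680 + 0.117480 = 0.777160
Keeping only the stuck control-rod sensor-present terms gives 0.117480, so
  P(stuck control-rod sensor | scram, genuine neutron-flux excursion) = 0.117480 / 0.777160 ≈ 0.151

Pr[stuck control-rod sensor | scram, genuine neutron-flux excursion] ≈ 0.151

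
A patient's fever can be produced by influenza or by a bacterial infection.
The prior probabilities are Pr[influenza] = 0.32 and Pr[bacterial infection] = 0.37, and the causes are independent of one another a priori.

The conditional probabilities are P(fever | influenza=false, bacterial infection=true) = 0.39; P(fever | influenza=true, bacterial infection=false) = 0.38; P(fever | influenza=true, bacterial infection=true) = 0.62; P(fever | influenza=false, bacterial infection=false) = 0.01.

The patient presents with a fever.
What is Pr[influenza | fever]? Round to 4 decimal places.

By total probability over the 4 (influenza, bacterial infection) configurations:
  P(fever) = 0.01·0.68·0.63 + 0.39·0.68·0.37 + 0.38·0.32·0.63 + 0.62·0.32·0.37
        = 0.004284 + 0.098124 + 0.076608 + 0.073408 = 0.252424
Configurations with influenza contribute 0.150016, so
  P(influenza | fever) = 0.150016 / 0.252424 ≈ 0.5943

Pr[influenza | fever] ≈ 0.5943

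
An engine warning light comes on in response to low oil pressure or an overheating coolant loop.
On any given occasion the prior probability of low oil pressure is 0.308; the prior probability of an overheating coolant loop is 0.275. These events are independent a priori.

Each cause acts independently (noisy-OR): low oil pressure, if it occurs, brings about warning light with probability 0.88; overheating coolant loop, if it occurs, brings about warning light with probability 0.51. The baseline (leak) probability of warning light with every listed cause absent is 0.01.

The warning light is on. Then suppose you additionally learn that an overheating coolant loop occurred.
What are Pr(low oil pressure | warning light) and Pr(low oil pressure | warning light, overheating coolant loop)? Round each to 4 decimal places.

Pr(low oil pressure | warning light) ≈ 0.7286; Pr(low oil pressure | warning light, overheating coolant loop) ≈ 0.4488

Under noisy-OR, P(warning light | causes) = 1 − (1−0.01)·∏(1−qᵢ) over the active causes.
Numerator (weight on configurations with low oil pressure): 0.196772 + 0.079769 = 0.276541
The normalizing constant is 0.01*0.692*0.725 + 0.5149*0.692*0.275 + 0.8812*0.308*0.725 + 0.941788*0.308*0.275 = 0.379543
P(low oil pressure | warning light) = 0.276541/0.379543 ≈ 0.7286

Now condition on the additional information:
P(warning light | overheating coolant loop) = 0.5149·0.692 + 0.941788·0.308 = 0.356311 + 0.290071 = 0.646382
Restricting to configurations with low oil pressure present: 0.941788·0.308 = 0.290071.
P(low oil pressure | warning light, overheating coolant loop) = 0.290071 / 0.646382 ≈ 0.4488
— overheating coolant loop explains away the evidence for low oil pressure.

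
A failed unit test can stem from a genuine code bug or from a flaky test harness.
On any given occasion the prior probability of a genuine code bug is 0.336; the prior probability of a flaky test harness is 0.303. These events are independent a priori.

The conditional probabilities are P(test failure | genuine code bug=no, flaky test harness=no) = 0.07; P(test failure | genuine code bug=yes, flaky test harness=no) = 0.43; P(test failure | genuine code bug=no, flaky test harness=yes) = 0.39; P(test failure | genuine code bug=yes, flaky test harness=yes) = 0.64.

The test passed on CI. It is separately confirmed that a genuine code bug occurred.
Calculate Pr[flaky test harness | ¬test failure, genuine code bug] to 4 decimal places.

Pr[flaky test harness | ¬test failure, genuine code bug] ≈ 0.2154

P(¬test failure | genuine code bug) = 0.57·0.697 + 0.36·0.303 = 0.397290 + 0.109080 = 0.506370
The flaky test harness-present share is 0.36·0.303 = 0.109080.
So P(flaky test harness | ¬test failure, genuine code bug) = 0.109080/0.506370 ≈ 0.2154.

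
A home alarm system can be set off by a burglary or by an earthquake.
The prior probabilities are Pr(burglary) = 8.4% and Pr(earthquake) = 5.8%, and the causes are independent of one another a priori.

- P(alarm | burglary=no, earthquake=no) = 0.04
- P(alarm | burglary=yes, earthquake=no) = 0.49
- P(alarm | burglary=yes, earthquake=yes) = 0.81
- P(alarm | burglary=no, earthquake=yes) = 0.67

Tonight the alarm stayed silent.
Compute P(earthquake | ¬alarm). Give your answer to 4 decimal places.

P(earthquake | ¬alarm) ≈ 0.0208

Numerator (weight on configurations with earthquake): 0.017532 + 0.000926 = 0.018458
The normalizing constant is 0.96·0.916·0.942 + 0.33·0.916·0.058 + 0.51·0.084·0.942 + 0.19·0.084·0.058 = 0.887170
Posterior = 0.018458 / 0.887170 ≈ 0.0208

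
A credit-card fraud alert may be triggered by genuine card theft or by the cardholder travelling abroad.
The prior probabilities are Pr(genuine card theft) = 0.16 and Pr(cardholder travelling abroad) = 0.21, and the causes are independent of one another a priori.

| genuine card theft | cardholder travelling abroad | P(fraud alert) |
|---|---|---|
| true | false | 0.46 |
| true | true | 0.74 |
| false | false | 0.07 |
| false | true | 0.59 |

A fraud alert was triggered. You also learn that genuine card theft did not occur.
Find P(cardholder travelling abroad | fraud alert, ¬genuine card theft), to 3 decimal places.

P(cardholder travelling abroad | fraud alert, ¬genuine card theft) ≈ 0.691

P(fraud alert | ¬genuine card theft) = 0.07*0.79 + 0.59*0.21 = 0.055300 + 0.123900 = 0.179200
Restricting to configurations with cardholder travelling abroad present: 0.59*0.21 = 0.123900.
So P(cardholder travelling abroad | fraud alert, ¬genuine card theft) = 0.123900/0.179200 ≈ 0.691.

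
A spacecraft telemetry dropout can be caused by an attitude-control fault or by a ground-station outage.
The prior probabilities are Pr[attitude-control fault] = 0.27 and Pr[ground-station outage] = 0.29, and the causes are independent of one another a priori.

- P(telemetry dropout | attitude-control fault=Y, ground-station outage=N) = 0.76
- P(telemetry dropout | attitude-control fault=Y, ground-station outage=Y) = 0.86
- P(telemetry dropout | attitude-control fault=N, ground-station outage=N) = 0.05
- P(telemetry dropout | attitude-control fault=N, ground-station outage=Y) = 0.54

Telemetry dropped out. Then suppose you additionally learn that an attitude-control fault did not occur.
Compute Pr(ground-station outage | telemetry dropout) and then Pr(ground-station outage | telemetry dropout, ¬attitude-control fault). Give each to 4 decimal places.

Pr(ground-station outage | telemetry dropout) ≈ 0.5142; Pr(ground-station outage | telemetry dropout, ¬attitude-control fault) ≈ 0.8152

Weight on ground-station outage=true, given the evidence: 0.114318 + 0.067338 = 0.181656
Denominator P(telemetry dropout): 0.05×0.73×0.71 + 0.54×0.73×0.29 + 0.76×0.27×0.71 + 0.86×0.27×0.29 = 0.353263
P(ground-station outage | telemetry dropout) = 0.181656/0.353263 ≈ 0.5142

Now condition on the additional information:
Enumerate both values of ground-station outage and weight by the priors:
  P(telemetry dropout | ¬attitude-control fault) = 0.05×0.71 + 0.54×0.29
        = 0.035500 + 0.156600 = 0.192100
Configurations with ground-station outage contribute 0.156600, so
  P(ground-station outage | telemetry dropout, ¬attitude-control fault) = 0.156600 / 0.192100 ≈ 0.8152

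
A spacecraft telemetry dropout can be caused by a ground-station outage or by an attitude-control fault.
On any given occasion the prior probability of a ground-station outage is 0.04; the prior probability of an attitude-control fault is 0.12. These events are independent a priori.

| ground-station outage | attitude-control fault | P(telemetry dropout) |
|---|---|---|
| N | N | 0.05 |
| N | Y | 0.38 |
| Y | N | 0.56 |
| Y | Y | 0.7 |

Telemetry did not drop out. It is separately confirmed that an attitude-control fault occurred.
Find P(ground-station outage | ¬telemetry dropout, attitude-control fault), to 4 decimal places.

P(ground-station outage | ¬telemetry dropout, attitude-control fault) ≈ 0.0198

Numerator (weight on configurations with ground-station outage): 0.3·0.04 = 0.012000
Denominator P(¬telemetry dropout | attitude-control fault): 0.62·0.96 + 0.3·0.04 = 0.607200
P(ground-station outage | ¬telemetry dropout, attitude-control fault) = 0.012000/0.607200 ≈ 0.0198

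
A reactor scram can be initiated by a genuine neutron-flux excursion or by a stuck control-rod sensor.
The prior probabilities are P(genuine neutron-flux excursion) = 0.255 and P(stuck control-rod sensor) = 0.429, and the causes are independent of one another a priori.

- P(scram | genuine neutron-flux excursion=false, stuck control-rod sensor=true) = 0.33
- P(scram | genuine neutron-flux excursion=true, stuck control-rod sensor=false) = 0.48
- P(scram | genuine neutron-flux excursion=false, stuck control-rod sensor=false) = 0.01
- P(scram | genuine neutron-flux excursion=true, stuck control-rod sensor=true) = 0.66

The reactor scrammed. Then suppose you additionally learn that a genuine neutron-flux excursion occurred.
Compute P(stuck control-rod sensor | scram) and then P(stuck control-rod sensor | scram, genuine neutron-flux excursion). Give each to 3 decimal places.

P(stuck control-rod sensor | scram) ≈ 0.706; P(stuck control-rod sensor | scram, genuine neutron-flux excursion) ≈ 0.508

Sum P(scram|·) weighted by the priors over the 4 (genuine neutron-flux excursion, stuck control-rod sensor) configurations:
  P(scram) = 0.01×0.745×0.571 + 0.33×0.745×0.429 + 0.48×0.255×0.571 + 0.66×0.255×0.429
        = 0.004254 + 0.105470 + 0.069890 + 0.072201 = 0.251815
The terms with stuck control-rod sensor present sum to 0.177671, so
  P(stuck control-rod sensor | scram) = 0.177671 / 0.251815 ≈ 0.706

Now also conditioning on genuine neutron-flux excursion=true:
P(scram | genuine neutron-flux excursion) = 0.48*0.571 + 0.66*0.429 = 0.274080 + 0.283140 = 0.557220
Of this, 0.283140 comes from 0.66*0.429 (the stuck control-rod sensor=true cases).
So P(stuck control-rod sensor | scram, genuine neutron-flux excursion) = 0.283140/0.557220 ≈ 0.508.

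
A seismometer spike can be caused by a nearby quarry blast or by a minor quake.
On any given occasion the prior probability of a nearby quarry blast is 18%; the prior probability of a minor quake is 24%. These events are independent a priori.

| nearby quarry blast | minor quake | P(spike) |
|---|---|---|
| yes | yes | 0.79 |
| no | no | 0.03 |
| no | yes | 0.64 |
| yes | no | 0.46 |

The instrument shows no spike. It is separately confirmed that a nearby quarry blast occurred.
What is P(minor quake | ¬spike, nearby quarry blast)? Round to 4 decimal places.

P(minor quake | ¬spike, nearby quarry blast) ≈ 0.1094

For the numerator, keep only minor quake=true terms: 0.21·0.24 = 0.050400
Denominator P(¬spike | nearby quarry blast): 0.54·0.76 + 0.21·0.24 = 0.460800
P(minor quake | ¬spike, nearby quarry blast) = 0.050400/0.460800 ≈ 0.1094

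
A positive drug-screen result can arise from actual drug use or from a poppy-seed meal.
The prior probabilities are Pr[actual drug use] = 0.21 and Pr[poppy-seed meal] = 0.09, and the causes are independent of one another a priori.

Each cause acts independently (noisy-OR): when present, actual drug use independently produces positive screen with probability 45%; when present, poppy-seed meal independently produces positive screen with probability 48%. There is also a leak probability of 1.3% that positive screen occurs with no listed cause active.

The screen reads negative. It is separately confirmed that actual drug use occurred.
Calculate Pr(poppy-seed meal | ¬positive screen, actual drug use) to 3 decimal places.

Under noisy-OR, P(positive screen | causes) = 1 − (1−0.013)·∏(1−qᵢ) over the active causes.
P(¬positive screen | actual drug use) = 0.54285·0.91 + 0.282282·0.09 = 0.493994 + 0.025405 = 0.519399
Restricting to configurations with poppy-seed meal present: 0.282282·0.09 = 0.025405.
So P(poppy-seed meal | ¬positive screen, actual drug use) = 0.025405/0.519399 ≈ 0.049.

Pr(poppy-seed meal | ¬positive screen, actual drug use) ≈ 0.049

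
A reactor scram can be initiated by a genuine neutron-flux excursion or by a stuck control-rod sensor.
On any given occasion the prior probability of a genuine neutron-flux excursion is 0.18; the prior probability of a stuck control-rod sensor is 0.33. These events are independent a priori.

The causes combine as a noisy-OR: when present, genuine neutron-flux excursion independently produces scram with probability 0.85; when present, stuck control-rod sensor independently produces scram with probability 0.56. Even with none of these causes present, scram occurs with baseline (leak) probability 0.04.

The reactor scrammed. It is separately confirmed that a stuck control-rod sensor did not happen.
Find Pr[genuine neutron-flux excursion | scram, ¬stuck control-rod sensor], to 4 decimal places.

Pr[genuine neutron-flux excursion | scram, ¬stuck control-rod sensor] ≈ 0.8245

Under noisy-OR, P(scram | causes) = 1 − (1−0.04)·∏(1−qᵢ) over the active causes.
P(scram | ¬stuck control-rod sensor) = 0.04*0.82 + 0.856*0.18 = 0.032800 + 0.154080 = 0.186880
Of this, 0.154080 comes from 0.856*0.18 (the genuine neutron-flux excursion=true cases).
So P(genuine neutron-flux excursion | scram, ¬stuck control-rod sensor) = 0.154080/0.186880 ≈ 0.8245.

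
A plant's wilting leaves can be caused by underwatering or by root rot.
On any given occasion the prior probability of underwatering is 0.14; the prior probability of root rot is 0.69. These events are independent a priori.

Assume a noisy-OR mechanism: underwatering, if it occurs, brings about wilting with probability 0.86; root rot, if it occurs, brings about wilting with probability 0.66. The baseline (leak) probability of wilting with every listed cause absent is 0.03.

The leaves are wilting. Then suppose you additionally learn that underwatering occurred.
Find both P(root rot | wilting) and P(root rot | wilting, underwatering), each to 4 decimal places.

P(root rot | wilting) ≈ 0.9150; P(root rot | wilting, underwatering) ≈ 0.7107

Under noisy-OR, P(wilting | causes) = 1 − (1−0.03)·∏(1−qᵢ) over the active causes.
Sum P(wilting|·) weighted by the priors over the 4 (underwatering, root rot) configurations:
  P(wilting) = 0.03*0.86*0.31 + 0.6702*0.86*0.69 + 0.8642*0.14*0.31 + 0.953828*0.14*0.69
        = 0.007998 + 0.397697 + 0.037506 + 0.092140 = 0.535341
Keeping only the root rot-present terms gives 0.489837, so
  P(root rot | wilting) = 0.489837 / 0.535341 ≈ 0.9150

With the extra evidence:
Weight on root rot=true, given the evidence: 0.953828*0.69 = 0.658141
Normalizer over all consistent configurations: 0.8642*0.31 + 0.953828*0.69 = 0.926043
Posterior = 0.658141 / 0.926043 ≈ 0.7107
The drop from 0.9150 to 0.7107 is the explaining-away (discounting) effect.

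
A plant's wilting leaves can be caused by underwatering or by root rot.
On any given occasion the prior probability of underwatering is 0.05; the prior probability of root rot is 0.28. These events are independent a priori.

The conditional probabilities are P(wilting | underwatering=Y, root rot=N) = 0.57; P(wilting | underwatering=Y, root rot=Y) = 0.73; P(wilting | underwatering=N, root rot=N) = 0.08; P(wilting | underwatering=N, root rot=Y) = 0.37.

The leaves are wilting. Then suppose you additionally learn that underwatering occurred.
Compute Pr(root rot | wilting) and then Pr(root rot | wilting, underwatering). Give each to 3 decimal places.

P(wilting) = 0.08*0.95*0.72 + 0.37*0.95*0.28 + 0.57*0.05*0.72 + 0.73*0.05*0.28 = 0.054720 + 0.098420 + 0.020520 + 0.010220 = 0.183880
Restricting to configurations with root rot present: 0.098420 + 0.010220 = 0.108640.
Hence the posterior is 0.108640/0.183880 ≈ 0.591.

With the extra evidence:
Numerator (weight on configurations with root rot): 0.73·0.28 = 0.204400
Denominator P(wilting | underwatering): 0.57·0.72 + 0.73·0.28 = 0.614800
P(root rot | wilting, underwatering) = 0.204400/0.614800 ≈ 0.332
This is intercausal reasoning (explaining away): once underwatering accounts for the wilting, root rot becomes less likely.

Pr(root rot | wilting) ≈ 0.591; Pr(root rot | wilting, underwatering) ≈ 0.332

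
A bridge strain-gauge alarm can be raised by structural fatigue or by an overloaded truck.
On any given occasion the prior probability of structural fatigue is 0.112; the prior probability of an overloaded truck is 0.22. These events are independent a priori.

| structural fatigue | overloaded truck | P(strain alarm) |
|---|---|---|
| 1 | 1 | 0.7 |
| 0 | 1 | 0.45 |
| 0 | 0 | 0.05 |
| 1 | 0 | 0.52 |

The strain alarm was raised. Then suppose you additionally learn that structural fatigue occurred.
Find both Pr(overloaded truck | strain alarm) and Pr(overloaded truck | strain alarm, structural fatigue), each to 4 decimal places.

Pr(overloaded truck | strain alarm) ≈ 0.5678; Pr(overloaded truck | strain alarm, structural fatigue) ≈ 0.2752

Enumerate the 4 (structural fatigue, overloaded truck) configurations and weight by the priors:
  P(strain alarm) = 0.05×0.888×0.78 + 0.45×0.888×0.22 + 0.52×0.112×0.78 + 0.7×0.112×0.22
        = 0.034632 + 0.087912 + 0.045427 + 0.017248 = 0.185219
Keeping only the overloaded truck-present terms gives 0.105160, so
  P(overloaded truck | strain alarm) = 0.105160 / 0.185219 ≈ 0.5678

Now condition on the additional information:
For the numerator, keep only overloaded truck=true terms: 0.7×0.22 = 0.154000
Denominator P(strain alarm | structural fatigue): 0.52×0.78 + 0.7×0.22 = 0.559600
P(overloaded truck | strain alarm, structural fatigue) = 0.154000/0.559600 ≈ 0.2752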